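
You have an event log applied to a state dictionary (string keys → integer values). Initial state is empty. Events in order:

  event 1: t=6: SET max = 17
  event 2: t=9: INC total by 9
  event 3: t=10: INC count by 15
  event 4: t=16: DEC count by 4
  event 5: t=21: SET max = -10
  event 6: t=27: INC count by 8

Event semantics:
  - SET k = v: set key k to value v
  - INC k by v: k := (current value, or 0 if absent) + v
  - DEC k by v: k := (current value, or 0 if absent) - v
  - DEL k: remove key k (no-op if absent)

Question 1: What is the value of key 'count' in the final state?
Answer: 19

Derivation:
Track key 'count' through all 6 events:
  event 1 (t=6: SET max = 17): count unchanged
  event 2 (t=9: INC total by 9): count unchanged
  event 3 (t=10: INC count by 15): count (absent) -> 15
  event 4 (t=16: DEC count by 4): count 15 -> 11
  event 5 (t=21: SET max = -10): count unchanged
  event 6 (t=27: INC count by 8): count 11 -> 19
Final: count = 19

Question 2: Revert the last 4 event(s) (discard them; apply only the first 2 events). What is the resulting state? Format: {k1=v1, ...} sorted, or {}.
Answer: {max=17, total=9}

Derivation:
Keep first 2 events (discard last 4):
  after event 1 (t=6: SET max = 17): {max=17}
  after event 2 (t=9: INC total by 9): {max=17, total=9}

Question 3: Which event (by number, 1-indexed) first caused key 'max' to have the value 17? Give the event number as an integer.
Looking for first event where max becomes 17:
  event 1: max (absent) -> 17  <-- first match

Answer: 1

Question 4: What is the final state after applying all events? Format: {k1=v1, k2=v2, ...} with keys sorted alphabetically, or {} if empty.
  after event 1 (t=6: SET max = 17): {max=17}
  after event 2 (t=9: INC total by 9): {max=17, total=9}
  after event 3 (t=10: INC count by 15): {count=15, max=17, total=9}
  after event 4 (t=16: DEC count by 4): {count=11, max=17, total=9}
  after event 5 (t=21: SET max = -10): {count=11, max=-10, total=9}
  after event 6 (t=27: INC count by 8): {count=19, max=-10, total=9}

Answer: {count=19, max=-10, total=9}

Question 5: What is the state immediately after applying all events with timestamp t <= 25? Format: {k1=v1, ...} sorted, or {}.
Apply events with t <= 25 (5 events):
  after event 1 (t=6: SET max = 17): {max=17}
  after event 2 (t=9: INC total by 9): {max=17, total=9}
  after event 3 (t=10: INC count by 15): {count=15, max=17, total=9}
  after event 4 (t=16: DEC count by 4): {count=11, max=17, total=9}
  after event 5 (t=21: SET max = -10): {count=11, max=-10, total=9}

Answer: {count=11, max=-10, total=9}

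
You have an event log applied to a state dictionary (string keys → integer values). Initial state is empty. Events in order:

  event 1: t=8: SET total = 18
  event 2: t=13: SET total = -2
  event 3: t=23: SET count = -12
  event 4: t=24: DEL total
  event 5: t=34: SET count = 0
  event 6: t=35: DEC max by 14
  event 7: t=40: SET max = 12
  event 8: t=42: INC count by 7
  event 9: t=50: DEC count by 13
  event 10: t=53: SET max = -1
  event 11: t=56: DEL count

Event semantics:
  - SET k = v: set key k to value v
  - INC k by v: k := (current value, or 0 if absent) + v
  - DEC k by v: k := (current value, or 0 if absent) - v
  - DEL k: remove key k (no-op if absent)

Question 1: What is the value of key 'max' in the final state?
Track key 'max' through all 11 events:
  event 1 (t=8: SET total = 18): max unchanged
  event 2 (t=13: SET total = -2): max unchanged
  event 3 (t=23: SET count = -12): max unchanged
  event 4 (t=24: DEL total): max unchanged
  event 5 (t=34: SET count = 0): max unchanged
  event 6 (t=35: DEC max by 14): max (absent) -> -14
  event 7 (t=40: SET max = 12): max -14 -> 12
  event 8 (t=42: INC count by 7): max unchanged
  event 9 (t=50: DEC count by 13): max unchanged
  event 10 (t=53: SET max = -1): max 12 -> -1
  event 11 (t=56: DEL count): max unchanged
Final: max = -1

Answer: -1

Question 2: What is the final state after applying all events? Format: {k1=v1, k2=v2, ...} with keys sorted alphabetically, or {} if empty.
Answer: {max=-1}

Derivation:
  after event 1 (t=8: SET total = 18): {total=18}
  after event 2 (t=13: SET total = -2): {total=-2}
  after event 3 (t=23: SET count = -12): {count=-12, total=-2}
  after event 4 (t=24: DEL total): {count=-12}
  after event 5 (t=34: SET count = 0): {count=0}
  after event 6 (t=35: DEC max by 14): {count=0, max=-14}
  after event 7 (t=40: SET max = 12): {count=0, max=12}
  after event 8 (t=42: INC count by 7): {count=7, max=12}
  after event 9 (t=50: DEC count by 13): {count=-6, max=12}
  after event 10 (t=53: SET max = -1): {count=-6, max=-1}
  after event 11 (t=56: DEL count): {max=-1}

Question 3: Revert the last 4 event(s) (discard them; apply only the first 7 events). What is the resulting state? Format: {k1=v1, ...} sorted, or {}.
Answer: {count=0, max=12}

Derivation:
Keep first 7 events (discard last 4):
  after event 1 (t=8: SET total = 18): {total=18}
  after event 2 (t=13: SET total = -2): {total=-2}
  after event 3 (t=23: SET count = -12): {count=-12, total=-2}
  after event 4 (t=24: DEL total): {count=-12}
  after event 5 (t=34: SET count = 0): {count=0}
  after event 6 (t=35: DEC max by 14): {count=0, max=-14}
  after event 7 (t=40: SET max = 12): {count=0, max=12}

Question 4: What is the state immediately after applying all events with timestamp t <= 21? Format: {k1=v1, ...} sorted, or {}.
Answer: {total=-2}

Derivation:
Apply events with t <= 21 (2 events):
  after event 1 (t=8: SET total = 18): {total=18}
  after event 2 (t=13: SET total = -2): {total=-2}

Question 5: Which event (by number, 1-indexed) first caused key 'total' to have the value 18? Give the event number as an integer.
Answer: 1

Derivation:
Looking for first event where total becomes 18:
  event 1: total (absent) -> 18  <-- first match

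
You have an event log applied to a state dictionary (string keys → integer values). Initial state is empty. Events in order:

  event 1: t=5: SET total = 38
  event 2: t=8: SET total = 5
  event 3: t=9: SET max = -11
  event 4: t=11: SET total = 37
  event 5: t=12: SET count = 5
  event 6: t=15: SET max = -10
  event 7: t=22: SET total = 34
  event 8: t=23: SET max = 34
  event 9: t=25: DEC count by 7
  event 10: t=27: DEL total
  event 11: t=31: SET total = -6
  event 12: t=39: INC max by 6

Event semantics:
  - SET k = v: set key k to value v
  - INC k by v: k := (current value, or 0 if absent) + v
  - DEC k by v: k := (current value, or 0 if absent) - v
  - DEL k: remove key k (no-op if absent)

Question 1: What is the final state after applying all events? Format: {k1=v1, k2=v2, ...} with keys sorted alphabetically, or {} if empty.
Answer: {count=-2, max=40, total=-6}

Derivation:
  after event 1 (t=5: SET total = 38): {total=38}
  after event 2 (t=8: SET total = 5): {total=5}
  after event 3 (t=9: SET max = -11): {max=-11, total=5}
  after event 4 (t=11: SET total = 37): {max=-11, total=37}
  after event 5 (t=12: SET count = 5): {count=5, max=-11, total=37}
  after event 6 (t=15: SET max = -10): {count=5, max=-10, total=37}
  after event 7 (t=22: SET total = 34): {count=5, max=-10, total=34}
  after event 8 (t=23: SET max = 34): {count=5, max=34, total=34}
  after event 9 (t=25: DEC count by 7): {count=-2, max=34, total=34}
  after event 10 (t=27: DEL total): {count=-2, max=34}
  after event 11 (t=31: SET total = -6): {count=-2, max=34, total=-6}
  after event 12 (t=39: INC max by 6): {count=-2, max=40, total=-6}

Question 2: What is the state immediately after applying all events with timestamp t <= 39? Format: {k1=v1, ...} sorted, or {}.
Apply events with t <= 39 (12 events):
  after event 1 (t=5: SET total = 38): {total=38}
  after event 2 (t=8: SET total = 5): {total=5}
  after event 3 (t=9: SET max = -11): {max=-11, total=5}
  after event 4 (t=11: SET total = 37): {max=-11, total=37}
  after event 5 (t=12: SET count = 5): {count=5, max=-11, total=37}
  after event 6 (t=15: SET max = -10): {count=5, max=-10, total=37}
  after event 7 (t=22: SET total = 34): {count=5, max=-10, total=34}
  after event 8 (t=23: SET max = 34): {count=5, max=34, total=34}
  after event 9 (t=25: DEC count by 7): {count=-2, max=34, total=34}
  after event 10 (t=27: DEL total): {count=-2, max=34}
  after event 11 (t=31: SET total = -6): {count=-2, max=34, total=-6}
  after event 12 (t=39: INC max by 6): {count=-2, max=40, total=-6}

Answer: {count=-2, max=40, total=-6}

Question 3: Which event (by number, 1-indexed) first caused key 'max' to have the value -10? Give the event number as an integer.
Answer: 6

Derivation:
Looking for first event where max becomes -10:
  event 3: max = -11
  event 4: max = -11
  event 5: max = -11
  event 6: max -11 -> -10  <-- first match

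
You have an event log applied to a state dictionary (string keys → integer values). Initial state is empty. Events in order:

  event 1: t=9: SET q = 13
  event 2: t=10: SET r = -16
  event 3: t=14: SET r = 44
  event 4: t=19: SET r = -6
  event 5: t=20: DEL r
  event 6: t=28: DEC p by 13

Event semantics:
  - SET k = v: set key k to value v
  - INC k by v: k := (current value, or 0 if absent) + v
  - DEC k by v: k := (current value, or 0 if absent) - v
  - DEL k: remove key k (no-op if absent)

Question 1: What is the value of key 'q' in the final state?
Answer: 13

Derivation:
Track key 'q' through all 6 events:
  event 1 (t=9: SET q = 13): q (absent) -> 13
  event 2 (t=10: SET r = -16): q unchanged
  event 3 (t=14: SET r = 44): q unchanged
  event 4 (t=19: SET r = -6): q unchanged
  event 5 (t=20: DEL r): q unchanged
  event 6 (t=28: DEC p by 13): q unchanged
Final: q = 13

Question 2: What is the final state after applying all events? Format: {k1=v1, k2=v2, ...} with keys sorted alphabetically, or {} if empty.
  after event 1 (t=9: SET q = 13): {q=13}
  after event 2 (t=10: SET r = -16): {q=13, r=-16}
  after event 3 (t=14: SET r = 44): {q=13, r=44}
  after event 4 (t=19: SET r = -6): {q=13, r=-6}
  after event 5 (t=20: DEL r): {q=13}
  after event 6 (t=28: DEC p by 13): {p=-13, q=13}

Answer: {p=-13, q=13}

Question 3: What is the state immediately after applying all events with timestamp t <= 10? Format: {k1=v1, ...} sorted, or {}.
Answer: {q=13, r=-16}

Derivation:
Apply events with t <= 10 (2 events):
  after event 1 (t=9: SET q = 13): {q=13}
  after event 2 (t=10: SET r = -16): {q=13, r=-16}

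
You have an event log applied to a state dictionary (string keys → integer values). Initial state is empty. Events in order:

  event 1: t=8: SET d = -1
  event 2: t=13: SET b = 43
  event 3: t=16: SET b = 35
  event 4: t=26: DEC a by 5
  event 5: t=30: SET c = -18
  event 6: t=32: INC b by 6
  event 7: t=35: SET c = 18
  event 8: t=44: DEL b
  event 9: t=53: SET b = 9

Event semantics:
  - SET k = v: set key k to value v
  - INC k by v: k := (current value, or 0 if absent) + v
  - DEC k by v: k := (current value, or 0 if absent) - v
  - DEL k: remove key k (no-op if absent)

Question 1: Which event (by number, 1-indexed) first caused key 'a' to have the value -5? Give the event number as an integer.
Answer: 4

Derivation:
Looking for first event where a becomes -5:
  event 4: a (absent) -> -5  <-- first match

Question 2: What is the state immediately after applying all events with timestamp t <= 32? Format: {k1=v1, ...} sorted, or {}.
Apply events with t <= 32 (6 events):
  after event 1 (t=8: SET d = -1): {d=-1}
  after event 2 (t=13: SET b = 43): {b=43, d=-1}
  after event 3 (t=16: SET b = 35): {b=35, d=-1}
  after event 4 (t=26: DEC a by 5): {a=-5, b=35, d=-1}
  after event 5 (t=30: SET c = -18): {a=-5, b=35, c=-18, d=-1}
  after event 6 (t=32: INC b by 6): {a=-5, b=41, c=-18, d=-1}

Answer: {a=-5, b=41, c=-18, d=-1}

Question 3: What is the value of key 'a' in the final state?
Track key 'a' through all 9 events:
  event 1 (t=8: SET d = -1): a unchanged
  event 2 (t=13: SET b = 43): a unchanged
  event 3 (t=16: SET b = 35): a unchanged
  event 4 (t=26: DEC a by 5): a (absent) -> -5
  event 5 (t=30: SET c = -18): a unchanged
  event 6 (t=32: INC b by 6): a unchanged
  event 7 (t=35: SET c = 18): a unchanged
  event 8 (t=44: DEL b): a unchanged
  event 9 (t=53: SET b = 9): a unchanged
Final: a = -5

Answer: -5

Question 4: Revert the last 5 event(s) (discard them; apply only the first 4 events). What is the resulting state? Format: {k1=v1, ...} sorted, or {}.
Answer: {a=-5, b=35, d=-1}

Derivation:
Keep first 4 events (discard last 5):
  after event 1 (t=8: SET d = -1): {d=-1}
  after event 2 (t=13: SET b = 43): {b=43, d=-1}
  after event 3 (t=16: SET b = 35): {b=35, d=-1}
  after event 4 (t=26: DEC a by 5): {a=-5, b=35, d=-1}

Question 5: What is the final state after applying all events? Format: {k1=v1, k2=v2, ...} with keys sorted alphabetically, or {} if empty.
Answer: {a=-5, b=9, c=18, d=-1}

Derivation:
  after event 1 (t=8: SET d = -1): {d=-1}
  after event 2 (t=13: SET b = 43): {b=43, d=-1}
  after event 3 (t=16: SET b = 35): {b=35, d=-1}
  after event 4 (t=26: DEC a by 5): {a=-5, b=35, d=-1}
  after event 5 (t=30: SET c = -18): {a=-5, b=35, c=-18, d=-1}
  after event 6 (t=32: INC b by 6): {a=-5, b=41, c=-18, d=-1}
  after event 7 (t=35: SET c = 18): {a=-5, b=41, c=18, d=-1}
  after event 8 (t=44: DEL b): {a=-5, c=18, d=-1}
  after event 9 (t=53: SET b = 9): {a=-5, b=9, c=18, d=-1}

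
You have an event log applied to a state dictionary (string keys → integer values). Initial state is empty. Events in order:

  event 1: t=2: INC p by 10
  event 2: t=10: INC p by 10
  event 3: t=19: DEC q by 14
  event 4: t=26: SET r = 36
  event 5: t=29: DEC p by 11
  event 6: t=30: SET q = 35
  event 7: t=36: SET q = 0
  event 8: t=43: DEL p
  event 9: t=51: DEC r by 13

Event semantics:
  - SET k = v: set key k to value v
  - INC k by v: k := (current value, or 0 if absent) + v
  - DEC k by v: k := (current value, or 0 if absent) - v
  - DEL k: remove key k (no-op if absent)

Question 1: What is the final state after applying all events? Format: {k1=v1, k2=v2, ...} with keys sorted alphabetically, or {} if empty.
Answer: {q=0, r=23}

Derivation:
  after event 1 (t=2: INC p by 10): {p=10}
  after event 2 (t=10: INC p by 10): {p=20}
  after event 3 (t=19: DEC q by 14): {p=20, q=-14}
  after event 4 (t=26: SET r = 36): {p=20, q=-14, r=36}
  after event 5 (t=29: DEC p by 11): {p=9, q=-14, r=36}
  after event 6 (t=30: SET q = 35): {p=9, q=35, r=36}
  after event 7 (t=36: SET q = 0): {p=9, q=0, r=36}
  after event 8 (t=43: DEL p): {q=0, r=36}
  after event 9 (t=51: DEC r by 13): {q=0, r=23}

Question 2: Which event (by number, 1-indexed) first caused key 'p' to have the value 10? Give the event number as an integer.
Looking for first event where p becomes 10:
  event 1: p (absent) -> 10  <-- first match

Answer: 1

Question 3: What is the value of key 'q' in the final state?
Answer: 0

Derivation:
Track key 'q' through all 9 events:
  event 1 (t=2: INC p by 10): q unchanged
  event 2 (t=10: INC p by 10): q unchanged
  event 3 (t=19: DEC q by 14): q (absent) -> -14
  event 4 (t=26: SET r = 36): q unchanged
  event 5 (t=29: DEC p by 11): q unchanged
  event 6 (t=30: SET q = 35): q -14 -> 35
  event 7 (t=36: SET q = 0): q 35 -> 0
  event 8 (t=43: DEL p): q unchanged
  event 9 (t=51: DEC r by 13): q unchanged
Final: q = 0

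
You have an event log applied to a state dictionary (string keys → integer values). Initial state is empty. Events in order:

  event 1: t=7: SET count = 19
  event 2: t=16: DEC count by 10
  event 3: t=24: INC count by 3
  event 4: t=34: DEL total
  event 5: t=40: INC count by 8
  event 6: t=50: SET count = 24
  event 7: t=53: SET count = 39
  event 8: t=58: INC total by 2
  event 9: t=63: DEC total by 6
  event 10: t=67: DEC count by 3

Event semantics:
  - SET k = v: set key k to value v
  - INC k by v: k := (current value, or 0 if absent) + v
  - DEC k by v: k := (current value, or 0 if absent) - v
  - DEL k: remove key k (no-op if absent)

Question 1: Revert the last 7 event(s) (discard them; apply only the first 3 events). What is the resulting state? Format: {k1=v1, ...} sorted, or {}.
Answer: {count=12}

Derivation:
Keep first 3 events (discard last 7):
  after event 1 (t=7: SET count = 19): {count=19}
  after event 2 (t=16: DEC count by 10): {count=9}
  after event 3 (t=24: INC count by 3): {count=12}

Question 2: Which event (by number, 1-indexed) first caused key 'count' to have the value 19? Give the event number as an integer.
Looking for first event where count becomes 19:
  event 1: count (absent) -> 19  <-- first match

Answer: 1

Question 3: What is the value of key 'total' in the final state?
Answer: -4

Derivation:
Track key 'total' through all 10 events:
  event 1 (t=7: SET count = 19): total unchanged
  event 2 (t=16: DEC count by 10): total unchanged
  event 3 (t=24: INC count by 3): total unchanged
  event 4 (t=34: DEL total): total (absent) -> (absent)
  event 5 (t=40: INC count by 8): total unchanged
  event 6 (t=50: SET count = 24): total unchanged
  event 7 (t=53: SET count = 39): total unchanged
  event 8 (t=58: INC total by 2): total (absent) -> 2
  event 9 (t=63: DEC total by 6): total 2 -> -4
  event 10 (t=67: DEC count by 3): total unchanged
Final: total = -4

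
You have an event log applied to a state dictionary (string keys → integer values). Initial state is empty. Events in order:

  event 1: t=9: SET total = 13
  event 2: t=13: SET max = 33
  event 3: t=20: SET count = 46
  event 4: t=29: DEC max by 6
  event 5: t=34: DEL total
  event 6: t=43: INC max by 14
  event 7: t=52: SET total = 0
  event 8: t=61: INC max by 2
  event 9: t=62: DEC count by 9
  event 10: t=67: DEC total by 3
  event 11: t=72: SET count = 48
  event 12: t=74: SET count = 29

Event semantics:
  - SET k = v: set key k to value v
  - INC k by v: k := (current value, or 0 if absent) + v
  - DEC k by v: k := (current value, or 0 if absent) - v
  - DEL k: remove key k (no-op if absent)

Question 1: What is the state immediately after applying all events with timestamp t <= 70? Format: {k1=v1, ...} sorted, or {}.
Answer: {count=37, max=43, total=-3}

Derivation:
Apply events with t <= 70 (10 events):
  after event 1 (t=9: SET total = 13): {total=13}
  after event 2 (t=13: SET max = 33): {max=33, total=13}
  after event 3 (t=20: SET count = 46): {count=46, max=33, total=13}
  after event 4 (t=29: DEC max by 6): {count=46, max=27, total=13}
  after event 5 (t=34: DEL total): {count=46, max=27}
  after event 6 (t=43: INC max by 14): {count=46, max=41}
  after event 7 (t=52: SET total = 0): {count=46, max=41, total=0}
  after event 8 (t=61: INC max by 2): {count=46, max=43, total=0}
  after event 9 (t=62: DEC count by 9): {count=37, max=43, total=0}
  after event 10 (t=67: DEC total by 3): {count=37, max=43, total=-3}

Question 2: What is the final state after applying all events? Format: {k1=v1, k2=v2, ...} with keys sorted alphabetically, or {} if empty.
Answer: {count=29, max=43, total=-3}

Derivation:
  after event 1 (t=9: SET total = 13): {total=13}
  after event 2 (t=13: SET max = 33): {max=33, total=13}
  after event 3 (t=20: SET count = 46): {count=46, max=33, total=13}
  after event 4 (t=29: DEC max by 6): {count=46, max=27, total=13}
  after event 5 (t=34: DEL total): {count=46, max=27}
  after event 6 (t=43: INC max by 14): {count=46, max=41}
  after event 7 (t=52: SET total = 0): {count=46, max=41, total=0}
  after event 8 (t=61: INC max by 2): {count=46, max=43, total=0}
  after event 9 (t=62: DEC count by 9): {count=37, max=43, total=0}
  after event 10 (t=67: DEC total by 3): {count=37, max=43, total=-3}
  after event 11 (t=72: SET count = 48): {count=48, max=43, total=-3}
  after event 12 (t=74: SET count = 29): {count=29, max=43, total=-3}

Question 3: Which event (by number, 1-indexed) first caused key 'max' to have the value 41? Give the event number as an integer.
Answer: 6

Derivation:
Looking for first event where max becomes 41:
  event 2: max = 33
  event 3: max = 33
  event 4: max = 27
  event 5: max = 27
  event 6: max 27 -> 41  <-- first match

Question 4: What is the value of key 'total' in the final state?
Track key 'total' through all 12 events:
  event 1 (t=9: SET total = 13): total (absent) -> 13
  event 2 (t=13: SET max = 33): total unchanged
  event 3 (t=20: SET count = 46): total unchanged
  event 4 (t=29: DEC max by 6): total unchanged
  event 5 (t=34: DEL total): total 13 -> (absent)
  event 6 (t=43: INC max by 14): total unchanged
  event 7 (t=52: SET total = 0): total (absent) -> 0
  event 8 (t=61: INC max by 2): total unchanged
  event 9 (t=62: DEC count by 9): total unchanged
  event 10 (t=67: DEC total by 3): total 0 -> -3
  event 11 (t=72: SET count = 48): total unchanged
  event 12 (t=74: SET count = 29): total unchanged
Final: total = -3

Answer: -3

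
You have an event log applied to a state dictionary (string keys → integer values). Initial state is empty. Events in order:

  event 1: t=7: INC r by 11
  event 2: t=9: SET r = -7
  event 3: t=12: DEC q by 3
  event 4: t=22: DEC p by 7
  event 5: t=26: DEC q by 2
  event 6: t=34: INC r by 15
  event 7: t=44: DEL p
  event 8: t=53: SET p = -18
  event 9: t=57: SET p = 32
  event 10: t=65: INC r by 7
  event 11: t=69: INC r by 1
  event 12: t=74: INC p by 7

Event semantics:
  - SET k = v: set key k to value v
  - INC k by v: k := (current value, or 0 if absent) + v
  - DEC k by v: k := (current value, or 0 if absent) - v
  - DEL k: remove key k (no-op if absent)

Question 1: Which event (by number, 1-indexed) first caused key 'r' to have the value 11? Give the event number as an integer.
Looking for first event where r becomes 11:
  event 1: r (absent) -> 11  <-- first match

Answer: 1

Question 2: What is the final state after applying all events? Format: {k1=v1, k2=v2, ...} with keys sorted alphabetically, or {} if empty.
Answer: {p=39, q=-5, r=16}

Derivation:
  after event 1 (t=7: INC r by 11): {r=11}
  after event 2 (t=9: SET r = -7): {r=-7}
  after event 3 (t=12: DEC q by 3): {q=-3, r=-7}
  after event 4 (t=22: DEC p by 7): {p=-7, q=-3, r=-7}
  after event 5 (t=26: DEC q by 2): {p=-7, q=-5, r=-7}
  after event 6 (t=34: INC r by 15): {p=-7, q=-5, r=8}
  after event 7 (t=44: DEL p): {q=-5, r=8}
  after event 8 (t=53: SET p = -18): {p=-18, q=-5, r=8}
  after event 9 (t=57: SET p = 32): {p=32, q=-5, r=8}
  after event 10 (t=65: INC r by 7): {p=32, q=-5, r=15}
  after event 11 (t=69: INC r by 1): {p=32, q=-5, r=16}
  after event 12 (t=74: INC p by 7): {p=39, q=-5, r=16}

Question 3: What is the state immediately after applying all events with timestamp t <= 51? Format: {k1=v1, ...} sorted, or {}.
Answer: {q=-5, r=8}

Derivation:
Apply events with t <= 51 (7 events):
  after event 1 (t=7: INC r by 11): {r=11}
  after event 2 (t=9: SET r = -7): {r=-7}
  after event 3 (t=12: DEC q by 3): {q=-3, r=-7}
  after event 4 (t=22: DEC p by 7): {p=-7, q=-3, r=-7}
  after event 5 (t=26: DEC q by 2): {p=-7, q=-5, r=-7}
  after event 6 (t=34: INC r by 15): {p=-7, q=-5, r=8}
  after event 7 (t=44: DEL p): {q=-5, r=8}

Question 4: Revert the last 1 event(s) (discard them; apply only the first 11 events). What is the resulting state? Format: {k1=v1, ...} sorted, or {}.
Answer: {p=32, q=-5, r=16}

Derivation:
Keep first 11 events (discard last 1):
  after event 1 (t=7: INC r by 11): {r=11}
  after event 2 (t=9: SET r = -7): {r=-7}
  after event 3 (t=12: DEC q by 3): {q=-3, r=-7}
  after event 4 (t=22: DEC p by 7): {p=-7, q=-3, r=-7}
  after event 5 (t=26: DEC q by 2): {p=-7, q=-5, r=-7}
  after event 6 (t=34: INC r by 15): {p=-7, q=-5, r=8}
  after event 7 (t=44: DEL p): {q=-5, r=8}
  after event 8 (t=53: SET p = -18): {p=-18, q=-5, r=8}
  after event 9 (t=57: SET p = 32): {p=32, q=-5, r=8}
  after event 10 (t=65: INC r by 7): {p=32, q=-5, r=15}
  after event 11 (t=69: INC r by 1): {p=32, q=-5, r=16}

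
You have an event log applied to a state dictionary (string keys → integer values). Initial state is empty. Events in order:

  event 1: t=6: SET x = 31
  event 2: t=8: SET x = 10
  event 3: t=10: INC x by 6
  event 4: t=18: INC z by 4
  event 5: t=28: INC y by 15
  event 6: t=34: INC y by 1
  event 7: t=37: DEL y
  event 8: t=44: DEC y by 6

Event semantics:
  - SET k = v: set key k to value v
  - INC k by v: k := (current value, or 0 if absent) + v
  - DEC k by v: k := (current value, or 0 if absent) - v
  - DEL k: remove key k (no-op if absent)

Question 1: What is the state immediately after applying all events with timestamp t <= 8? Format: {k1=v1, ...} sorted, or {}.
Apply events with t <= 8 (2 events):
  after event 1 (t=6: SET x = 31): {x=31}
  after event 2 (t=8: SET x = 10): {x=10}

Answer: {x=10}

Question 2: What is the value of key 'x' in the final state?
Track key 'x' through all 8 events:
  event 1 (t=6: SET x = 31): x (absent) -> 31
  event 2 (t=8: SET x = 10): x 31 -> 10
  event 3 (t=10: INC x by 6): x 10 -> 16
  event 4 (t=18: INC z by 4): x unchanged
  event 5 (t=28: INC y by 15): x unchanged
  event 6 (t=34: INC y by 1): x unchanged
  event 7 (t=37: DEL y): x unchanged
  event 8 (t=44: DEC y by 6): x unchanged
Final: x = 16

Answer: 16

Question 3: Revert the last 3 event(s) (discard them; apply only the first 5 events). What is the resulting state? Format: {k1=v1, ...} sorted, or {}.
Answer: {x=16, y=15, z=4}

Derivation:
Keep first 5 events (discard last 3):
  after event 1 (t=6: SET x = 31): {x=31}
  after event 2 (t=8: SET x = 10): {x=10}
  after event 3 (t=10: INC x by 6): {x=16}
  after event 4 (t=18: INC z by 4): {x=16, z=4}
  after event 5 (t=28: INC y by 15): {x=16, y=15, z=4}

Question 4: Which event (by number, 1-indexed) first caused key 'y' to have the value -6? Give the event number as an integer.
Answer: 8

Derivation:
Looking for first event where y becomes -6:
  event 5: y = 15
  event 6: y = 16
  event 7: y = (absent)
  event 8: y (absent) -> -6  <-- first match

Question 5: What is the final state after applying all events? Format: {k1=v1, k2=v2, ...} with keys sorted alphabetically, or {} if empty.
  after event 1 (t=6: SET x = 31): {x=31}
  after event 2 (t=8: SET x = 10): {x=10}
  after event 3 (t=10: INC x by 6): {x=16}
  after event 4 (t=18: INC z by 4): {x=16, z=4}
  after event 5 (t=28: INC y by 15): {x=16, y=15, z=4}
  after event 6 (t=34: INC y by 1): {x=16, y=16, z=4}
  after event 7 (t=37: DEL y): {x=16, z=4}
  after event 8 (t=44: DEC y by 6): {x=16, y=-6, z=4}

Answer: {x=16, y=-6, z=4}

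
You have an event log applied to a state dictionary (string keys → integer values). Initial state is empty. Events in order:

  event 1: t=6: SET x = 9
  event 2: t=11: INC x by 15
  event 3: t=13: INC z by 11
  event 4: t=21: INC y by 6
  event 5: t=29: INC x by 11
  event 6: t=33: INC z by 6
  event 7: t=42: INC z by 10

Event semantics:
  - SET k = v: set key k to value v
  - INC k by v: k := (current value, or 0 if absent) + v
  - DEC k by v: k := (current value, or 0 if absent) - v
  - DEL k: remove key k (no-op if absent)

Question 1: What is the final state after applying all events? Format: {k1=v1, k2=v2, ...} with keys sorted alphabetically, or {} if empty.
  after event 1 (t=6: SET x = 9): {x=9}
  after event 2 (t=11: INC x by 15): {x=24}
  after event 3 (t=13: INC z by 11): {x=24, z=11}
  after event 4 (t=21: INC y by 6): {x=24, y=6, z=11}
  after event 5 (t=29: INC x by 11): {x=35, y=6, z=11}
  after event 6 (t=33: INC z by 6): {x=35, y=6, z=17}
  after event 7 (t=42: INC z by 10): {x=35, y=6, z=27}

Answer: {x=35, y=6, z=27}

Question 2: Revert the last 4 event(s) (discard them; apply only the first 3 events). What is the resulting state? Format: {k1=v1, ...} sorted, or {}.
Keep first 3 events (discard last 4):
  after event 1 (t=6: SET x = 9): {x=9}
  after event 2 (t=11: INC x by 15): {x=24}
  after event 3 (t=13: INC z by 11): {x=24, z=11}

Answer: {x=24, z=11}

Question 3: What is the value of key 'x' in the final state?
Answer: 35

Derivation:
Track key 'x' through all 7 events:
  event 1 (t=6: SET x = 9): x (absent) -> 9
  event 2 (t=11: INC x by 15): x 9 -> 24
  event 3 (t=13: INC z by 11): x unchanged
  event 4 (t=21: INC y by 6): x unchanged
  event 5 (t=29: INC x by 11): x 24 -> 35
  event 6 (t=33: INC z by 6): x unchanged
  event 7 (t=42: INC z by 10): x unchanged
Final: x = 35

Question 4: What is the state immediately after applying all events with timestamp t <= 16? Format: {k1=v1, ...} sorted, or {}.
Answer: {x=24, z=11}

Derivation:
Apply events with t <= 16 (3 events):
  after event 1 (t=6: SET x = 9): {x=9}
  after event 2 (t=11: INC x by 15): {x=24}
  after event 3 (t=13: INC z by 11): {x=24, z=11}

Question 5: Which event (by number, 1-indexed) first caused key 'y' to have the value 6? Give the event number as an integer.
Answer: 4

Derivation:
Looking for first event where y becomes 6:
  event 4: y (absent) -> 6  <-- first match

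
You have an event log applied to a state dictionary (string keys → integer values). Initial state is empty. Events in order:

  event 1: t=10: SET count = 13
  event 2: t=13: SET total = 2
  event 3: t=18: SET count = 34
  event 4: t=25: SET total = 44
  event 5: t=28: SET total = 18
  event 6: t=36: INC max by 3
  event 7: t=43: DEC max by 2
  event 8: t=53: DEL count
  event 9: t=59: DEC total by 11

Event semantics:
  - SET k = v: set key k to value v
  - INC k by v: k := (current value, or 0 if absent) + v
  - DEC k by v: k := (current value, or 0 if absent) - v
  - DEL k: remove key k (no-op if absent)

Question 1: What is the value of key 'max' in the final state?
Track key 'max' through all 9 events:
  event 1 (t=10: SET count = 13): max unchanged
  event 2 (t=13: SET total = 2): max unchanged
  event 3 (t=18: SET count = 34): max unchanged
  event 4 (t=25: SET total = 44): max unchanged
  event 5 (t=28: SET total = 18): max unchanged
  event 6 (t=36: INC max by 3): max (absent) -> 3
  event 7 (t=43: DEC max by 2): max 3 -> 1
  event 8 (t=53: DEL count): max unchanged
  event 9 (t=59: DEC total by 11): max unchanged
Final: max = 1

Answer: 1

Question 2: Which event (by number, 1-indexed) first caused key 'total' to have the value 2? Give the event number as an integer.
Looking for first event where total becomes 2:
  event 2: total (absent) -> 2  <-- first match

Answer: 2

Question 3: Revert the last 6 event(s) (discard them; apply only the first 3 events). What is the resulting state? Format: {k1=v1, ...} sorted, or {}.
Keep first 3 events (discard last 6):
  after event 1 (t=10: SET count = 13): {count=13}
  after event 2 (t=13: SET total = 2): {count=13, total=2}
  after event 3 (t=18: SET count = 34): {count=34, total=2}

Answer: {count=34, total=2}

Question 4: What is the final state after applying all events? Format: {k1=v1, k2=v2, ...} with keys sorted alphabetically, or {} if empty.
  after event 1 (t=10: SET count = 13): {count=13}
  after event 2 (t=13: SET total = 2): {count=13, total=2}
  after event 3 (t=18: SET count = 34): {count=34, total=2}
  after event 4 (t=25: SET total = 44): {count=34, total=44}
  after event 5 (t=28: SET total = 18): {count=34, total=18}
  after event 6 (t=36: INC max by 3): {count=34, max=3, total=18}
  after event 7 (t=43: DEC max by 2): {count=34, max=1, total=18}
  after event 8 (t=53: DEL count): {max=1, total=18}
  after event 9 (t=59: DEC total by 11): {max=1, total=7}

Answer: {max=1, total=7}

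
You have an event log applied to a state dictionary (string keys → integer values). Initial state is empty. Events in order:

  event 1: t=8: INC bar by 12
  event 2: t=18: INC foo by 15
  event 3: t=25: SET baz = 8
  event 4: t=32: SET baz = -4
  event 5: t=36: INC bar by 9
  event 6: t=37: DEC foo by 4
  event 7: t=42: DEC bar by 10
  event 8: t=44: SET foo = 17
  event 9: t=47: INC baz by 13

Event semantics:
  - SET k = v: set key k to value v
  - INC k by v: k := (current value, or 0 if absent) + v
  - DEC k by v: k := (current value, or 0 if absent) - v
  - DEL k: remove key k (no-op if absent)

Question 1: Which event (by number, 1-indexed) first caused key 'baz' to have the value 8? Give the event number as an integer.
Looking for first event where baz becomes 8:
  event 3: baz (absent) -> 8  <-- first match

Answer: 3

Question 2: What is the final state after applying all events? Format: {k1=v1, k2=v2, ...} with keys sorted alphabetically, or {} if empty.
  after event 1 (t=8: INC bar by 12): {bar=12}
  after event 2 (t=18: INC foo by 15): {bar=12, foo=15}
  after event 3 (t=25: SET baz = 8): {bar=12, baz=8, foo=15}
  after event 4 (t=32: SET baz = -4): {bar=12, baz=-4, foo=15}
  after event 5 (t=36: INC bar by 9): {bar=21, baz=-4, foo=15}
  after event 6 (t=37: DEC foo by 4): {bar=21, baz=-4, foo=11}
  after event 7 (t=42: DEC bar by 10): {bar=11, baz=-4, foo=11}
  after event 8 (t=44: SET foo = 17): {bar=11, baz=-4, foo=17}
  after event 9 (t=47: INC baz by 13): {bar=11, baz=9, foo=17}

Answer: {bar=11, baz=9, foo=17}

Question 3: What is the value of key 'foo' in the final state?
Answer: 17

Derivation:
Track key 'foo' through all 9 events:
  event 1 (t=8: INC bar by 12): foo unchanged
  event 2 (t=18: INC foo by 15): foo (absent) -> 15
  event 3 (t=25: SET baz = 8): foo unchanged
  event 4 (t=32: SET baz = -4): foo unchanged
  event 5 (t=36: INC bar by 9): foo unchanged
  event 6 (t=37: DEC foo by 4): foo 15 -> 11
  event 7 (t=42: DEC bar by 10): foo unchanged
  event 8 (t=44: SET foo = 17): foo 11 -> 17
  event 9 (t=47: INC baz by 13): foo unchanged
Final: foo = 17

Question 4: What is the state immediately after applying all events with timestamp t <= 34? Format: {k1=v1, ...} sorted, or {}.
Answer: {bar=12, baz=-4, foo=15}

Derivation:
Apply events with t <= 34 (4 events):
  after event 1 (t=8: INC bar by 12): {bar=12}
  after event 2 (t=18: INC foo by 15): {bar=12, foo=15}
  after event 3 (t=25: SET baz = 8): {bar=12, baz=8, foo=15}
  after event 4 (t=32: SET baz = -4): {bar=12, baz=-4, foo=15}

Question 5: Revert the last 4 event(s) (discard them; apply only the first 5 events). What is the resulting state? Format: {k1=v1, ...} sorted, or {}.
Keep first 5 events (discard last 4):
  after event 1 (t=8: INC bar by 12): {bar=12}
  after event 2 (t=18: INC foo by 15): {bar=12, foo=15}
  after event 3 (t=25: SET baz = 8): {bar=12, baz=8, foo=15}
  after event 4 (t=32: SET baz = -4): {bar=12, baz=-4, foo=15}
  after event 5 (t=36: INC bar by 9): {bar=21, baz=-4, foo=15}

Answer: {bar=21, baz=-4, foo=15}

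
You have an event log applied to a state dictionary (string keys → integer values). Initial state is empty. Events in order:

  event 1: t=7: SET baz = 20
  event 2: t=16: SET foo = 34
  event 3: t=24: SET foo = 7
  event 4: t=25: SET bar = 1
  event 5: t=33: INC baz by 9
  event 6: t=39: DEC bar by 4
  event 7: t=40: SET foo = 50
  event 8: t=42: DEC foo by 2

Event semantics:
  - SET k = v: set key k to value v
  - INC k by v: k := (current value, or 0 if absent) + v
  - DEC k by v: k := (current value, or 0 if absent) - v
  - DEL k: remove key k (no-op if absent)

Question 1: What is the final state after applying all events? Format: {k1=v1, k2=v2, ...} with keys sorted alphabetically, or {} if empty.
Answer: {bar=-3, baz=29, foo=48}

Derivation:
  after event 1 (t=7: SET baz = 20): {baz=20}
  after event 2 (t=16: SET foo = 34): {baz=20, foo=34}
  after event 3 (t=24: SET foo = 7): {baz=20, foo=7}
  after event 4 (t=25: SET bar = 1): {bar=1, baz=20, foo=7}
  after event 5 (t=33: INC baz by 9): {bar=1, baz=29, foo=7}
  after event 6 (t=39: DEC bar by 4): {bar=-3, baz=29, foo=7}
  after event 7 (t=40: SET foo = 50): {bar=-3, baz=29, foo=50}
  after event 8 (t=42: DEC foo by 2): {bar=-3, baz=29, foo=48}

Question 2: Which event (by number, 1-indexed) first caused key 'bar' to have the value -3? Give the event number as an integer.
Answer: 6

Derivation:
Looking for first event where bar becomes -3:
  event 4: bar = 1
  event 5: bar = 1
  event 6: bar 1 -> -3  <-- first match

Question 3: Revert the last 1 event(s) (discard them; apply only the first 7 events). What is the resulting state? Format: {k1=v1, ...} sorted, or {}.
Keep first 7 events (discard last 1):
  after event 1 (t=7: SET baz = 20): {baz=20}
  after event 2 (t=16: SET foo = 34): {baz=20, foo=34}
  after event 3 (t=24: SET foo = 7): {baz=20, foo=7}
  after event 4 (t=25: SET bar = 1): {bar=1, baz=20, foo=7}
  after event 5 (t=33: INC baz by 9): {bar=1, baz=29, foo=7}
  after event 6 (t=39: DEC bar by 4): {bar=-3, baz=29, foo=7}
  after event 7 (t=40: SET foo = 50): {bar=-3, baz=29, foo=50}

Answer: {bar=-3, baz=29, foo=50}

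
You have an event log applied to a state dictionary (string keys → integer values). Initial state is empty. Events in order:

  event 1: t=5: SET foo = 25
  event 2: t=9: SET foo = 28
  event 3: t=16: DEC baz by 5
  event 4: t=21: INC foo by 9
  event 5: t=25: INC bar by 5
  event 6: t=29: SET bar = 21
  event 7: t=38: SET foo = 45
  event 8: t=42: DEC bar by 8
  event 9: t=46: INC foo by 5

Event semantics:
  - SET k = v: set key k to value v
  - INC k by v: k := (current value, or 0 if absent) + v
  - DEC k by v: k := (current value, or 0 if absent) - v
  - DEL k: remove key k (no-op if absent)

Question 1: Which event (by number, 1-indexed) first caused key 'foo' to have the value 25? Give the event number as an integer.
Looking for first event where foo becomes 25:
  event 1: foo (absent) -> 25  <-- first match

Answer: 1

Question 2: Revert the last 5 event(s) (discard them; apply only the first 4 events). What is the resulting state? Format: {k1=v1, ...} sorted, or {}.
Keep first 4 events (discard last 5):
  after event 1 (t=5: SET foo = 25): {foo=25}
  after event 2 (t=9: SET foo = 28): {foo=28}
  after event 3 (t=16: DEC baz by 5): {baz=-5, foo=28}
  after event 4 (t=21: INC foo by 9): {baz=-5, foo=37}

Answer: {baz=-5, foo=37}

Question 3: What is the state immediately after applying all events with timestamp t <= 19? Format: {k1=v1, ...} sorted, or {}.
Answer: {baz=-5, foo=28}

Derivation:
Apply events with t <= 19 (3 events):
  after event 1 (t=5: SET foo = 25): {foo=25}
  after event 2 (t=9: SET foo = 28): {foo=28}
  after event 3 (t=16: DEC baz by 5): {baz=-5, foo=28}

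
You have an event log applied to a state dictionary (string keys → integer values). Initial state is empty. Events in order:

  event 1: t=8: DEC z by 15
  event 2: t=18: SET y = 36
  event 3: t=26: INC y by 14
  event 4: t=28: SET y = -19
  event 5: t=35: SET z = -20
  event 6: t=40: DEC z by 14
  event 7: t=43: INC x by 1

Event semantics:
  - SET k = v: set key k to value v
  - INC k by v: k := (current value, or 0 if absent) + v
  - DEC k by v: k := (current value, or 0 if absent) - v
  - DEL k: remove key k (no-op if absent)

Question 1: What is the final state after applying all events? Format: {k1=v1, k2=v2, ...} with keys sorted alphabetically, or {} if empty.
  after event 1 (t=8: DEC z by 15): {z=-15}
  after event 2 (t=18: SET y = 36): {y=36, z=-15}
  after event 3 (t=26: INC y by 14): {y=50, z=-15}
  after event 4 (t=28: SET y = -19): {y=-19, z=-15}
  after event 5 (t=35: SET z = -20): {y=-19, z=-20}
  after event 6 (t=40: DEC z by 14): {y=-19, z=-34}
  after event 7 (t=43: INC x by 1): {x=1, y=-19, z=-34}

Answer: {x=1, y=-19, z=-34}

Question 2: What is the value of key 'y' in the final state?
Answer: -19

Derivation:
Track key 'y' through all 7 events:
  event 1 (t=8: DEC z by 15): y unchanged
  event 2 (t=18: SET y = 36): y (absent) -> 36
  event 3 (t=26: INC y by 14): y 36 -> 50
  event 4 (t=28: SET y = -19): y 50 -> -19
  event 5 (t=35: SET z = -20): y unchanged
  event 6 (t=40: DEC z by 14): y unchanged
  event 7 (t=43: INC x by 1): y unchanged
Final: y = -19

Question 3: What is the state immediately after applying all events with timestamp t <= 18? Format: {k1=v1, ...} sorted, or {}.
Answer: {y=36, z=-15}

Derivation:
Apply events with t <= 18 (2 events):
  after event 1 (t=8: DEC z by 15): {z=-15}
  after event 2 (t=18: SET y = 36): {y=36, z=-15}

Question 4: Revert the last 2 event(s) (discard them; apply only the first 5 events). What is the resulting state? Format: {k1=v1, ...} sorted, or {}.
Keep first 5 events (discard last 2):
  after event 1 (t=8: DEC z by 15): {z=-15}
  after event 2 (t=18: SET y = 36): {y=36, z=-15}
  after event 3 (t=26: INC y by 14): {y=50, z=-15}
  after event 4 (t=28: SET y = -19): {y=-19, z=-15}
  after event 5 (t=35: SET z = -20): {y=-19, z=-20}

Answer: {y=-19, z=-20}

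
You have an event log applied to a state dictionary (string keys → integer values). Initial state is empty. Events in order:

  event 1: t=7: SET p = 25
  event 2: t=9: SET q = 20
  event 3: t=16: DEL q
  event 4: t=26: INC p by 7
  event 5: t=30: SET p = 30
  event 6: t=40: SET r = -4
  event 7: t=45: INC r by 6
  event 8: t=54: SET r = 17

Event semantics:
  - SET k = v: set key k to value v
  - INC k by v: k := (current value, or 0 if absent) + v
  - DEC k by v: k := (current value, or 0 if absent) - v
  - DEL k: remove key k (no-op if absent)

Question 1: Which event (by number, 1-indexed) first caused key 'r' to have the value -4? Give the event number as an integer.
Looking for first event where r becomes -4:
  event 6: r (absent) -> -4  <-- first match

Answer: 6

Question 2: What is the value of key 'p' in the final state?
Answer: 30

Derivation:
Track key 'p' through all 8 events:
  event 1 (t=7: SET p = 25): p (absent) -> 25
  event 2 (t=9: SET q = 20): p unchanged
  event 3 (t=16: DEL q): p unchanged
  event 4 (t=26: INC p by 7): p 25 -> 32
  event 5 (t=30: SET p = 30): p 32 -> 30
  event 6 (t=40: SET r = -4): p unchanged
  event 7 (t=45: INC r by 6): p unchanged
  event 8 (t=54: SET r = 17): p unchanged
Final: p = 30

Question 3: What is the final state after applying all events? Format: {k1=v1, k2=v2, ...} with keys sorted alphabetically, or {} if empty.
Answer: {p=30, r=17}

Derivation:
  after event 1 (t=7: SET p = 25): {p=25}
  after event 2 (t=9: SET q = 20): {p=25, q=20}
  after event 3 (t=16: DEL q): {p=25}
  after event 4 (t=26: INC p by 7): {p=32}
  after event 5 (t=30: SET p = 30): {p=30}
  after event 6 (t=40: SET r = -4): {p=30, r=-4}
  after event 7 (t=45: INC r by 6): {p=30, r=2}
  after event 8 (t=54: SET r = 17): {p=30, r=17}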